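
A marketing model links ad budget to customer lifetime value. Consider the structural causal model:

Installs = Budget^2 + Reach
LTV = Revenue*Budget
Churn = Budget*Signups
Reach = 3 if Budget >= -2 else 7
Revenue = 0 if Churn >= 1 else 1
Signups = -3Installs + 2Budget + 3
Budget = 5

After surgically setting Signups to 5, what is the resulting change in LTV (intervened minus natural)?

-5

The intervention breaks the incoming arrows to Signups: Signups = -3Installs + 2Budget + 3 no longer applies, and Signups = 5.
Churn = Budget*Signups  [with Budget=5, Signups=5]  = 25
Revenue = 0 if Churn >= 1 else 1  [with Churn=25]  = 0
LTV = Revenue*Budget  [with Revenue=0, Budget=5]  = 0
Without intervention: Reach = 3 if Budget >= -2 else 7  [with Budget=5]  = 3; Installs = Budget^2 + Reach  [with Budget=5, Reach=3]  = 28; Signups = -3Installs + 2Budget + 3  [with Installs=28, Budget=5]  = -71; Churn = Budget*Signups  [with Budget=5, Signups=-71]  = -355; Revenue = 0 if Churn >= 1 else 1  [with Churn=-355]  = 1; LTV = Revenue*Budget  [with Revenue=1, Budget=5]  = 5.
Change = 0 − 5 = -5.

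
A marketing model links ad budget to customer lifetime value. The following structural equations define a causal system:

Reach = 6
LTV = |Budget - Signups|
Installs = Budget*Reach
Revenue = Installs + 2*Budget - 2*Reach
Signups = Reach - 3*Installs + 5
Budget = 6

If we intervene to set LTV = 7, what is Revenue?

36

do(LTV=7) replaces the equation LTV = |Budget - Signups| with the constant LTV = 7.
Since Revenue is not a descendant of the intervened variable, it is unaffected.
Installs = Budget*Reach  [with Budget=6, Reach=6]  = 36
Revenue = Installs + 2*Budget - 2*Reach  [with Installs=36, Budget=6, Reach=6]  = 36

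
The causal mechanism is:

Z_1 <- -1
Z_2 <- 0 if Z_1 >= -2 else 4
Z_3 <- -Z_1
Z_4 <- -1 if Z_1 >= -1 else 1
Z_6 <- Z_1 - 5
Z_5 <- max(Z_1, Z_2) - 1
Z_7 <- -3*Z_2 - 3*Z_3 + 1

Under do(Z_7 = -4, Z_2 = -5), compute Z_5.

The joint intervention fixes Z_7 = -4, Z_2 = -5, removing each variable's own equation.
Z_5 = max(Z_1, Z_2) - 1  [with Z_1=-1, Z_2=-5]  = -2

-2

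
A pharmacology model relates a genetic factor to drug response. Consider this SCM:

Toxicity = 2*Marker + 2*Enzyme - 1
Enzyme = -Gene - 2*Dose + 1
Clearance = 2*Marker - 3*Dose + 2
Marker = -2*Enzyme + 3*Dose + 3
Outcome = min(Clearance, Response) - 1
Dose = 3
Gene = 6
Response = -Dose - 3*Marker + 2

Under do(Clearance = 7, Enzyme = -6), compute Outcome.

-74

Setting Clearance = 7, Enzyme = -6 by intervention discards those variables' equations.
Marker = -2*Enzyme + 3*Dose + 3  [with Enzyme=-6, Dose=3]  = 24
Response = -Dose - 3*Marker + 2  [with Dose=3, Marker=24]  = -73
Outcome = min(Clearance, Response) - 1  [with Clearance=7, Response=-73]  = -74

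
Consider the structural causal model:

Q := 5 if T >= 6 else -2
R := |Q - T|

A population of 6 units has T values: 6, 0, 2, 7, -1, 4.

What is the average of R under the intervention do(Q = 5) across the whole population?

Under do(Q=5), Q's equation is replaced by Q=5 for every unit. Per-unit R: 1, 5, 3, 2, 6, 1. Mean = 3.

3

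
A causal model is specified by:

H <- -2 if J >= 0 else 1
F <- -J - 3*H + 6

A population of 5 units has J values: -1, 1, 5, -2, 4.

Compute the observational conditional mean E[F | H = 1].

4.5

E[F|H=1] averages over only the 2 units with H=1 (J = -1, -2): F = 4, 5, mean 4.5.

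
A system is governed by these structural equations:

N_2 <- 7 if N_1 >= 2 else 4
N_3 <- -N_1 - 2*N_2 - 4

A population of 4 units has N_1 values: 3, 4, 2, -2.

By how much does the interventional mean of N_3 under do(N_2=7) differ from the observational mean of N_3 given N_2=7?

The intervention sets N_2=7 in all 4 units regardless of N_1. Recomputing N_3 per unit gives -21, -22, -20, -16; average -19.75.
Conditioning on N_2=7 selects the 3 unit(s) with N_1 ∈ {3, 4, 2}. Their N_3 values: -21, -22, -20. Mean = -21.
Difference = -19.75 − (-21) = 1.25.

1.25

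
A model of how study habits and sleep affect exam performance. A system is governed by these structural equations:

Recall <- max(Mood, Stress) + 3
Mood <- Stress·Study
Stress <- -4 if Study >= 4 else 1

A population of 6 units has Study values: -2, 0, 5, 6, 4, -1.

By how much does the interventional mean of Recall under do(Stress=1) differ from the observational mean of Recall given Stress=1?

2

Every unit gets Stress=1 under the intervention. Recall values become 4, 4, 8, 9, 7, 4; E[Recall|do(Stress=1)] = 6.
Conditioning on Stress=1 selects the 3 unit(s) with Study ∈ {-2, 0, -1}. Their Recall values: 4, 4, 4. Mean = 4.
Difference = 6 − 4 = 2.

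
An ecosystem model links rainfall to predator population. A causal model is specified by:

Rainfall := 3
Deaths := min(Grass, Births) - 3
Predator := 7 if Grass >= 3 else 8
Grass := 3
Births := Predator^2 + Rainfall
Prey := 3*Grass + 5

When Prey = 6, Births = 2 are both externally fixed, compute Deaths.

-1

Setting Prey = 6, Births = 2 by intervention discards those variables' equations.
Deaths = min(Grass, Births) - 3  [with Grass=3, Births=2]  = -1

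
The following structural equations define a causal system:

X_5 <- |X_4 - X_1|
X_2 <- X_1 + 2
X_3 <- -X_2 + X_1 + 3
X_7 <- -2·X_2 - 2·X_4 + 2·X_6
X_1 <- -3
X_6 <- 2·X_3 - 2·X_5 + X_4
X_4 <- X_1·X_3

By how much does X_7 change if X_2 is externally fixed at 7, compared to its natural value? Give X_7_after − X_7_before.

Under do(X_2=7), the mechanism X_2 <- X_1 + 2 is discarded; X_2 is fixed at 7.
X_3 = -X_2 + X_1 + 3  [with X_2=7, X_1=-3]  = -7
X_4 = X_1·X_3  [with X_1=-3, X_3=-7]  = 21
X_5 = |X_4 - X_1|  [with X_4=21, X_1=-3]  = 24
X_6 = 2·X_3 - 2·X_5 + X_4  [with X_3=-7, X_5=24, X_4=21]  = -41
X_7 = -2·X_2 - 2·X_4 + 2·X_6  [with X_2=7, X_4=21, X_6=-41]  = -138
Without intervention: X_2 = X_1 + 2  [with X_1=-3]  = -1; X_3 = -X_2 + X_1 + 3  [with X_2=-1, X_1=-3]  = 1; X_4 = X_1·X_3  [with X_1=-3, X_3=1]  = -3; X_5 = |X_4 - X_1|  [with X_4=-3, X_1=-3]  = 0; X_6 = 2·X_3 - 2·X_5 + X_4  [with X_3=1, X_5=0, X_4=-3]  = -1; X_7 = -2·X_2 - 2·X_4 + 2·X_6  [with X_2=-1, X_4=-3, X_6=-1]  = 6.
Change = -138 − 6 = -144.

-144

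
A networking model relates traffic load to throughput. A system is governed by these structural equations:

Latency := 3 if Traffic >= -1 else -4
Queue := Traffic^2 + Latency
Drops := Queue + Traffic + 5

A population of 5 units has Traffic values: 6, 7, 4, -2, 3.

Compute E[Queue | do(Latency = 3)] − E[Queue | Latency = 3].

-4.7

do(Latency=3) breaks Latency's dependence on Traffic. With Latency=3 fixed, Queue across the units is 39, 52, 19, 7, 12, mean 25.8.
Observing Latency=3 restricts to units where Latency's equation naturally yields 3: Traffic ∈ {6, 7, 4, 3}. In that subpopulation Queue = 39, 52, 19, 12, mean 30.5.
Difference = 25.8 − 30.5 = -4.7.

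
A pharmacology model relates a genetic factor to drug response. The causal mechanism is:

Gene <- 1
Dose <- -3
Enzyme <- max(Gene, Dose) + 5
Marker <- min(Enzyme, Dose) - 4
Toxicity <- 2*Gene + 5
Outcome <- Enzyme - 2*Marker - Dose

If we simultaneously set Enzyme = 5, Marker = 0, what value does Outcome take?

Setting Enzyme = 5, Marker = 0 by intervention discards those variables' equations.
Outcome = Enzyme - 2*Marker - Dose  [with Enzyme=5, Marker=0, Dose=-3]  = 8

8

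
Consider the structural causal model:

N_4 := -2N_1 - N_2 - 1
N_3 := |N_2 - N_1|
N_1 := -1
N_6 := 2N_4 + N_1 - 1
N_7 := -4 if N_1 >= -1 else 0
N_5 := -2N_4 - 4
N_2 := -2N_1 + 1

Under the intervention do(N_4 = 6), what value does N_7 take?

-4

The intervention breaks the incoming arrows to N_4: N_4 := -2N_1 - N_2 - 1 no longer applies, and N_4 = 6.
No directed path runs from N_4 to N_7, so N_7 keeps its natural value.
N_7 = -4 if N_1 >= -1 else 0  [with N_1=-1]  = -4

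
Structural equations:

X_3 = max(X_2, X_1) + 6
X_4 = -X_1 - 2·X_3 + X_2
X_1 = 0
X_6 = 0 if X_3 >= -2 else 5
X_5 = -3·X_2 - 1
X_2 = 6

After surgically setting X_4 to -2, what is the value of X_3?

12

Under do(X_4=-2), the mechanism X_4 = -X_1 - 2·X_3 + X_2 is discarded; X_4 is fixed at -2.
Since X_3 is not a descendant of the intervened variable, it is unaffected.
X_3 = max(X_2, X_1) + 6  [with X_2=6, X_1=0]  = 12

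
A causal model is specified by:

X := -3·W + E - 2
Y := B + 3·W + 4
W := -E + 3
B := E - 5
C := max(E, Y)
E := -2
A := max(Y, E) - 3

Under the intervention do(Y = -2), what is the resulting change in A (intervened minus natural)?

-14

Under do(Y=-2), the mechanism Y := B + 3·W + 4 is discarded; Y is fixed at -2.
A = max(Y, E) - 3  [with Y=-2, E=-2]  = -5
Without intervention: W = -E + 3  [with E=-2]  = 5; B = E - 5  [with E=-2]  = -7; Y = B + 3·W + 4  [with B=-7, W=5]  = 12; A = max(Y, E) - 3  [with Y=12, E=-2]  = 9.
Change = -5 − 9 = -14.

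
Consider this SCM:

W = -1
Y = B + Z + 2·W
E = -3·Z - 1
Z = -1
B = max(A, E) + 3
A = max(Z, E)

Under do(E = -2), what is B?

2

do(E=-2) replaces the equation E = -3·Z - 1 with the constant E = -2.
A = max(Z, E)  [with Z=-1, E=-2]  = -1
B = max(A, E) + 3  [with A=-1, E=-2]  = 2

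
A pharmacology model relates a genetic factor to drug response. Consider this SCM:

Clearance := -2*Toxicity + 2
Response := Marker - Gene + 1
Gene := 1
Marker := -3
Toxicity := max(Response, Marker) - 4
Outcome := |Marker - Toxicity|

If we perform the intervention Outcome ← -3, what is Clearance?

16

do(Outcome=-3) replaces the equation Outcome := |Marker - Toxicity| with the constant Outcome = -3.
Since Clearance is not a descendant of the intervened variable, it is unaffected.
Response = Marker - Gene + 1  [with Marker=-3, Gene=1]  = -3
Toxicity = max(Response, Marker) - 4  [with Response=-3, Marker=-3]  = -7
Clearance = -2*Toxicity + 2  [with Toxicity=-7]  = 16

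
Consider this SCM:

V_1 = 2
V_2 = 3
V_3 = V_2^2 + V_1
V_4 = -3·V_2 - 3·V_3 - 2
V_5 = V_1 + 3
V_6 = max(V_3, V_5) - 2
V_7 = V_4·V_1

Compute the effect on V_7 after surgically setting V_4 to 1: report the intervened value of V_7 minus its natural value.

90

The intervention breaks the incoming arrows to V_4: V_4 = -3·V_2 - 3·V_3 - 2 no longer applies, and V_4 = 1.
V_7 = V_4·V_1  [with V_4=1, V_1=2]  = 2
Without intervention: V_3 = V_2^2 + V_1  [with V_2=3, V_1=2]  = 11; V_4 = -3·V_2 - 3·V_3 - 2  [with V_2=3, V_3=11]  = -44; V_7 = V_4·V_1  [with V_4=-44, V_1=2]  = -88.
Change = 2 − (-88) = 90.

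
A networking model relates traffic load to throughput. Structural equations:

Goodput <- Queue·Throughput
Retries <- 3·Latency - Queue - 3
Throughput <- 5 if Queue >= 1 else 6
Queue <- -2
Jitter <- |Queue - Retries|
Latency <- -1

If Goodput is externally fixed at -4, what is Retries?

-4

do(Goodput=-4) replaces the equation Goodput <- Queue·Throughput with the constant Goodput = -4.
Retries is not downstream of the intervention, so its value is determined by the original equations.
Retries = 3·Latency - Queue - 3  [with Latency=-1, Queue=-2]  = -4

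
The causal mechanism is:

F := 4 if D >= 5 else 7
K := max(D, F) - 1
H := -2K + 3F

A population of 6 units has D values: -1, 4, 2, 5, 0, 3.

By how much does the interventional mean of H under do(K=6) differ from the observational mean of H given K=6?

Every unit gets K=6 under the intervention. H values become 9, 9, 9, 0, 9, 9; E[H|do(K=6)] = 7.5.
Conditioning on K=6 selects the 5 unit(s) with D ∈ {-1, 4, 2, 0, 3}. Their H values: 9, 9, 9, 9, 9. Mean = 9.
Difference = 7.5 − 9 = -1.5.

-1.5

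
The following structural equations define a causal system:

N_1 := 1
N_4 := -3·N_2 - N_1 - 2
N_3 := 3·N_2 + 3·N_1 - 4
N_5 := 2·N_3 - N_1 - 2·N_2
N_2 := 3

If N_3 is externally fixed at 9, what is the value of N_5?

11

do(N_3=9) replaces the equation N_3 := 3·N_2 + 3·N_1 - 4 with the constant N_3 = 9.
N_5 = 2·N_3 - N_1 - 2·N_2  [with N_3=9, N_1=1, N_2=3]  = 11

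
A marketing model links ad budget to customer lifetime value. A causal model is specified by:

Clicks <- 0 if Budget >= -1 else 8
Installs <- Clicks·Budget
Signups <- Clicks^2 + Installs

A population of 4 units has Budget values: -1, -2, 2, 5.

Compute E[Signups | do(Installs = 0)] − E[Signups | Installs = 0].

Every unit gets Installs=0 under the intervention. Signups values become 0, 64, 0, 0; E[Signups|do(Installs=0)] = 16.
Conditioning on Installs=0 selects the 3 unit(s) with Budget ∈ {-1, 2, 5}. Their Signups values: 0, 0, 0. Mean = 0.
Difference = 16 − 0 = 16.

16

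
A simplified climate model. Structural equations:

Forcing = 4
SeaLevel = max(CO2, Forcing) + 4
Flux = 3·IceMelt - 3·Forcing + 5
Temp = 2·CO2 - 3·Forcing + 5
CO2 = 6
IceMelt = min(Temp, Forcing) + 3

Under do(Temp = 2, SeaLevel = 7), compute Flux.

8

Setting Temp = 2, SeaLevel = 7 by intervention discards those variables' equations.
IceMelt = min(Temp, Forcing) + 3  [with Temp=2, Forcing=4]  = 5
Flux = 3·IceMelt - 3·Forcing + 5  [with IceMelt=5, Forcing=4]  = 8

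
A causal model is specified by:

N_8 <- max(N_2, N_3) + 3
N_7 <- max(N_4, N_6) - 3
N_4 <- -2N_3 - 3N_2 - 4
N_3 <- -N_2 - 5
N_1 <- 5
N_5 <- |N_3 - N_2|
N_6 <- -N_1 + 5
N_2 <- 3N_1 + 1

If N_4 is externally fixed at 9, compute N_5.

37

Intervening sets N_4 = 9 and removes its equation (N_4 <- -2N_3 - 3N_2 - 4).
No directed path runs from N_4 to N_5, so N_5 keeps its natural value.
N_2 = 3N_1 + 1  [with N_1=5]  = 16
N_3 = -N_2 - 5  [with N_2=16]  = -21
N_5 = |N_3 - N_2|  [with N_3=-21, N_2=16]  = 37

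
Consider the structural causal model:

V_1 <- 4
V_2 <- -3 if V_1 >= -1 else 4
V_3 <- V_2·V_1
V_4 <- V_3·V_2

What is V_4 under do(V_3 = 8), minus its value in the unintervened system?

The intervention breaks the incoming arrows to V_3: V_3 <- V_2·V_1 no longer applies, and V_3 = 8.
V_2 = -3 if V_1 >= -1 else 4  [with V_1=4]  = -3
V_4 = V_3·V_2  [with V_3=8, V_2=-3]  = -24
Without intervention: V_2 = -3 if V_1 >= -1 else 4  [with V_1=4]  = -3; V_3 = V_2·V_1  [with V_2=-3, V_1=4]  = -12; V_4 = V_3·V_2  [with V_3=-12, V_2=-3]  = 36.
Change = -24 − 36 = -60.

-60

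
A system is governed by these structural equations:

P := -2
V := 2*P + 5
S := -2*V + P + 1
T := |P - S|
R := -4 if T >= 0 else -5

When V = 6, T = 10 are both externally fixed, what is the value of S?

The joint intervention fixes V = 6, T = 10, removing each variable's own equation.
S = -2*V + P + 1  [with V=6, P=-2]  = -13

-13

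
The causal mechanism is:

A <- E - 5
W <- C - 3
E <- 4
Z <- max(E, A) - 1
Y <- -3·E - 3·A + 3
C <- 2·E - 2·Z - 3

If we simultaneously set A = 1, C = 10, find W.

7

Setting A = 1, C = 10 by intervention discards those variables' equations.
W = C - 3  [with C=10]  = 7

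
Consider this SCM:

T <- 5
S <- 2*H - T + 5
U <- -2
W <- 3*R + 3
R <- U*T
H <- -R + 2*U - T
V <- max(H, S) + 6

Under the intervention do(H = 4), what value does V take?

Under do(H=4), the mechanism H <- -R + 2*U - T is discarded; H is fixed at 4.
S = 2*H - T + 5  [with H=4, T=5]  = 8
V = max(H, S) + 6  [with H=4, S=8]  = 14

14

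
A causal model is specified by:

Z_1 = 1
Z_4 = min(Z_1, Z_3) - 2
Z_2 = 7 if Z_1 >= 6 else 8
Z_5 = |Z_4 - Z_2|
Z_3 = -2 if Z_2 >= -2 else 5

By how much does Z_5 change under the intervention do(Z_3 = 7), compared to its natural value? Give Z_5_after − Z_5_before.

do(Z_3=7) replaces the equation Z_3 = -2 if Z_2 >= -2 else 5 with the constant Z_3 = 7.
Z_2 = 7 if Z_1 >= 6 else 8  [with Z_1=1]  = 8
Z_4 = min(Z_1, Z_3) - 2  [with Z_1=1, Z_3=7]  = -1
Z_5 = |Z_4 - Z_2|  [with Z_4=-1, Z_2=8]  = 9
Without intervention: Z_2 = 7 if Z_1 >= 6 else 8  [with Z_1=1]  = 8; Z_3 = -2 if Z_2 >= -2 else 5  [with Z_2=8]  = -2; Z_4 = min(Z_1, Z_3) - 2  [with Z_1=1, Z_3=-2]  = -4; Z_5 = |Z_4 - Z_2|  [with Z_4=-4, Z_2=8]  = 12.
Change = 9 − 12 = -3.

-3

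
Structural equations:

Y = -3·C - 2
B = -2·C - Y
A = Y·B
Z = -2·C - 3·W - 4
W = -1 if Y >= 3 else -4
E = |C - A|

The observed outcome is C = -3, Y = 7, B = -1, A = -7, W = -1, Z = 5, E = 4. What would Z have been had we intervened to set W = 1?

-1

The intervention breaks the incoming arrows to W: W = -1 if Y >= 3 else -4 no longer applies, and W = 1.
Z = -2·C - 3·W - 4  [with C=-3, W=1]  = -1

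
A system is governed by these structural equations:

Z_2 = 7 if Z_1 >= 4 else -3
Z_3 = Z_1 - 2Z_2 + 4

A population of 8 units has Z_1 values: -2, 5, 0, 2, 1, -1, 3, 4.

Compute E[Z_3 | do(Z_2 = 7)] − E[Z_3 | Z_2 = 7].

do(Z_2=7) breaks Z_2's dependence on Z_1. With Z_2=7 fixed, Z_3 across the units is -12, -5, -10, -8, -9, -11, -7, -6, mean -8.5.
Conditioning on Z_2=7 selects the 2 unit(s) with Z_1 ∈ {5, 4}. Their Z_3 values: -5, -6. Mean = -5.5.
Difference = -8.5 − (-5.5) = -3.

-3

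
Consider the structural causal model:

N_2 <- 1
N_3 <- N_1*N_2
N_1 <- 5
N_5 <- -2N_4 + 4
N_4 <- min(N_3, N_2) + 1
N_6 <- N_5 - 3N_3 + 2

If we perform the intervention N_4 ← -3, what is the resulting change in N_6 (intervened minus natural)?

10

Under do(N_4=-3), the mechanism N_4 <- min(N_3, N_2) + 1 is discarded; N_4 is fixed at -3.
N_3 = N_1*N_2  [with N_1=5, N_2=1]  = 5
N_5 = -2N_4 + 4  [with N_4=-3]  = 10
N_6 = N_5 - 3N_3 + 2  [with N_5=10, N_3=5]  = -3
Without intervention: N_3 = N_1*N_2  [with N_1=5, N_2=1]  = 5; N_4 = min(N_3, N_2) + 1  [with N_3=5, N_2=1]  = 2; N_5 = -2N_4 + 4  [with N_4=2]  = 0; N_6 = N_5 - 3N_3 + 2  [with N_5=0, N_3=5]  = -13.
Change = -3 − (-13) = 10.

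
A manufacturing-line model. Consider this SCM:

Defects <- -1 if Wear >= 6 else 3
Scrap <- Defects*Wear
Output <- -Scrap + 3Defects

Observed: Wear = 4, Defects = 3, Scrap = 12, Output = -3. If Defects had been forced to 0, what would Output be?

0

Under do(Defects=0), the mechanism Defects <- -1 if Wear >= 6 else 3 is discarded; Defects is fixed at 0.
Scrap = Defects*Wear  [with Defects=0, Wear=4]  = 0
Output = -Scrap + 3Defects  [with Scrap=0, Defects=0]  = 0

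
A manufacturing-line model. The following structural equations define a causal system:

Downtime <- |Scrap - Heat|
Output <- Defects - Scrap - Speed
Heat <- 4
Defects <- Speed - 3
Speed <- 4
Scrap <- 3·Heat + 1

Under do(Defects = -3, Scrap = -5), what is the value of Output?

-2

Setting Defects = -3, Scrap = -5 by intervention discards those variables' equations.
Output = Defects - Scrap - Speed  [with Defects=-3, Scrap=-5, Speed=4]  = -2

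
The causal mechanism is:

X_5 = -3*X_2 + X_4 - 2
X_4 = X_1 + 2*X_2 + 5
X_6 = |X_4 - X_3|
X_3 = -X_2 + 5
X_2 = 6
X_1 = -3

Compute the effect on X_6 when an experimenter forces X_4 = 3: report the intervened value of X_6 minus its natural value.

-11

Under do(X_4=3), the mechanism X_4 = X_1 + 2*X_2 + 5 is discarded; X_4 is fixed at 3.
X_3 = -X_2 + 5  [with X_2=6]  = -1
X_6 = |X_4 - X_3|  [with X_4=3, X_3=-1]  = 4
Without intervention: X_3 = -X_2 + 5  [with X_2=6]  = -1; X_4 = X_1 + 2*X_2 + 5  [with X_1=-3, X_2=6]  = 14; X_6 = |X_4 - X_3|  [with X_4=14, X_3=-1]  = 15.
Change = 4 − 15 = -11.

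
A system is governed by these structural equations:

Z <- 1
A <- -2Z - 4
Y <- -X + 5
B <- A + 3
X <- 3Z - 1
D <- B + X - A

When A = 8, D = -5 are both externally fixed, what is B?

The joint intervention fixes A = 8, D = -5, removing each variable's own equation.
B = A + 3  [with A=8]  = 11

11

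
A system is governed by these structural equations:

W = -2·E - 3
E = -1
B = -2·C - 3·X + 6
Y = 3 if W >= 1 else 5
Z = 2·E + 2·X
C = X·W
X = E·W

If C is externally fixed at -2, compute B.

Intervening sets C = -2 and removes its equation (C = X·W).
W = -2·E - 3  [with E=-1]  = -1
X = E·W  [with E=-1, W=-1]  = 1
B = -2·C - 3·X + 6  [with C=-2, X=1]  = 7

7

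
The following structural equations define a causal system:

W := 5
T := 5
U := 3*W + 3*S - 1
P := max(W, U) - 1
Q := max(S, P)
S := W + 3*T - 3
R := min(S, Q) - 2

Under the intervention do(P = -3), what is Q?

The intervention breaks the incoming arrows to P: P := max(W, U) - 1 no longer applies, and P = -3.
S = W + 3*T - 3  [with W=5, T=5]  = 17
Q = max(S, P)  [with S=17, P=-3]  = 17

17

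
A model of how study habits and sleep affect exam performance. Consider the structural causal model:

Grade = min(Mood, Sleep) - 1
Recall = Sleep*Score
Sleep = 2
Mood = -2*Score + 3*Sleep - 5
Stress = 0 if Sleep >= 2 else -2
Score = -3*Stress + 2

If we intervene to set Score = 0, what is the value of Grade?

The intervention breaks the incoming arrows to Score: Score = -3*Stress + 2 no longer applies, and Score = 0.
Mood = -2*Score + 3*Sleep - 5  [with Score=0, Sleep=2]  = 1
Grade = min(Mood, Sleep) - 1  [with Mood=1, Sleep=2]  = 0

0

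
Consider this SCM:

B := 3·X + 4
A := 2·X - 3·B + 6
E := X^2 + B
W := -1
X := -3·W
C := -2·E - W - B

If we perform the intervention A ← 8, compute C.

do(A=8) replaces the equation A := 2·X - 3·B + 6 with the constant A = 8.
Since C is not a descendant of the intervened variable, it is unaffected.
X = -3·W  [with W=-1]  = 3
B = 3·X + 4  [with X=3]  = 13
E = X^2 + B  [with X=3, B=13]  = 22
C = -2·E - W - B  [with E=22, W=-1, B=13]  = -56

-56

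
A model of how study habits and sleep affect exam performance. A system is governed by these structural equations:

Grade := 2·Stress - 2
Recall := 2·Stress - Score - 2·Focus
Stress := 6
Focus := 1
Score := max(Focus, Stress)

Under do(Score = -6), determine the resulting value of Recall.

16

The intervention breaks the incoming arrows to Score: Score := max(Focus, Stress) no longer applies, and Score = -6.
Recall = 2·Stress - Score - 2·Focus  [with Stress=6, Score=-6, Focus=1]  = 16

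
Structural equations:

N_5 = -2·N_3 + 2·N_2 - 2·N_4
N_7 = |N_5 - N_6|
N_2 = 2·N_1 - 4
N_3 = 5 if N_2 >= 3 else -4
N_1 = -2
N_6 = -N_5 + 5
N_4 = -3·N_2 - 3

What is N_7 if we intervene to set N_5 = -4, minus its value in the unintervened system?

Under do(N_5=-4), the mechanism N_5 = -2·N_3 + 2·N_2 - 2·N_4 is discarded; N_5 is fixed at -4.
N_6 = -N_5 + 5  [with N_5=-4]  = 9
N_7 = |N_5 - N_6|  [with N_5=-4, N_6=9]  = 13
Without intervention: N_2 = 2·N_1 - 4  [with N_1=-2]  = -8; N_3 = 5 if N_2 >= 3 else -4  [with N_2=-8]  = -4; N_4 = -3·N_2 - 3  [with N_2=-8]  = 21; N_5 = -2·N_3 + 2·N_2 - 2·N_4  [with N_3=-4, N_2=-8, N_4=21]  = -50; N_6 = -N_5 + 5  [with N_5=-50]  = 55; N_7 = |N_5 - N_6|  [with N_5=-50, N_6=55]  = 105.
Change = 13 − 105 = -92.

-92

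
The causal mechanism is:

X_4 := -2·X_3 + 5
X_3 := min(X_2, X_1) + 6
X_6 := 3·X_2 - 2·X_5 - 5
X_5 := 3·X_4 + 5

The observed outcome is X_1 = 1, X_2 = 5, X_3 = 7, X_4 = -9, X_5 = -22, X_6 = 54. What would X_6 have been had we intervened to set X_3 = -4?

-78

The intervention breaks the incoming arrows to X_3: X_3 := min(X_2, X_1) + 6 no longer applies, and X_3 = -4.
X_4 = -2·X_3 + 5  [with X_3=-4]  = 13
X_5 = 3·X_4 + 5  [with X_4=13]  = 44
X_6 = 3·X_2 - 2·X_5 - 5  [with X_2=5, X_5=44]  = -78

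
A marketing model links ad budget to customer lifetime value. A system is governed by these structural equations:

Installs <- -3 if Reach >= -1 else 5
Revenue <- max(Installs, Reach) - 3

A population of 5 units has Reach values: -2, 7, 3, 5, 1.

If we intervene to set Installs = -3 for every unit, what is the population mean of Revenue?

Under do(Installs=-3), Installs's equation is replaced by Installs=-3 for every unit. Per-unit Revenue: -5, 4, 0, 2, -2. Mean = -0.2.

-0.2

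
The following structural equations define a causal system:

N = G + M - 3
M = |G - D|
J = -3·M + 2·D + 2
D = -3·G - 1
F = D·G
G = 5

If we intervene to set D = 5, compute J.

12

Under do(D=5), the mechanism D = -3·G - 1 is discarded; D is fixed at 5.
M = |G - D|  [with G=5, D=5]  = 0
J = -3·M + 2·D + 2  [with M=0, D=5]  = 12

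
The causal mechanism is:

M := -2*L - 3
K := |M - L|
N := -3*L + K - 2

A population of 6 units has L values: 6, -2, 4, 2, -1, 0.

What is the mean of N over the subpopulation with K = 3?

4

Observing K=3 restricts to units where K's equation naturally yields 3: L ∈ {-2, 0}. In that subpopulation N = 7, 1, mean 4.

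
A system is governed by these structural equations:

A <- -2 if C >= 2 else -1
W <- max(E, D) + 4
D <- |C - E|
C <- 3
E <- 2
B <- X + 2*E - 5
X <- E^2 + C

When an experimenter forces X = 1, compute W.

6

The intervention breaks the incoming arrows to X: X <- E^2 + C no longer applies, and X = 1.
No directed path runs from X to W, so W keeps its natural value.
D = |C - E|  [with C=3, E=2]  = 1
W = max(E, D) + 4  [with E=2, D=1]  = 6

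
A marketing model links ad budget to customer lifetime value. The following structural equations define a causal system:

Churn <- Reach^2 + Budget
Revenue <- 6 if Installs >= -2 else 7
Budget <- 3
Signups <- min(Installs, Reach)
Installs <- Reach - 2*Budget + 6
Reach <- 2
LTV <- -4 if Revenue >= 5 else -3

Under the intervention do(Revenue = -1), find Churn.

7

do(Revenue=-1) replaces the equation Revenue <- 6 if Installs >= -2 else 7 with the constant Revenue = -1.
Since Churn is not a descendant of the intervened variable, it is unaffected.
Churn = Reach^2 + Budget  [with Reach=2, Budget=3]  = 7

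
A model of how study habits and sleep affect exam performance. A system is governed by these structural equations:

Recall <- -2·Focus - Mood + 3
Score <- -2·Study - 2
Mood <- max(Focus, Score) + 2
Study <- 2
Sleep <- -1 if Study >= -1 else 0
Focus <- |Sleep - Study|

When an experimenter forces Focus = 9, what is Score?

The intervention breaks the incoming arrows to Focus: Focus <- |Sleep - Study| no longer applies, and Focus = 9.
Score is not downstream of the intervention, so its value is determined by the original equations.
Score = -2·Study - 2  [with Study=2]  = -6

-6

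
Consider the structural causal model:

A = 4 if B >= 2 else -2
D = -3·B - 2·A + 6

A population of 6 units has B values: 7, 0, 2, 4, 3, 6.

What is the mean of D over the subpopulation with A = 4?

E[D|A=4] averages over only the 5 units with A=4 (B = 7, 2, 4, 3, 6): D = -23, -8, -14, -11, -20, mean -15.2.

-15.2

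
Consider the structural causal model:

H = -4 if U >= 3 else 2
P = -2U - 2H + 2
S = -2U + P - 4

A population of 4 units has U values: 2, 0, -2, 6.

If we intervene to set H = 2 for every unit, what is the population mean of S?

do(H=2) breaks H's dependence on U. With H=2 fixed, S across the units is -14, -6, 2, -30, mean -12.

-12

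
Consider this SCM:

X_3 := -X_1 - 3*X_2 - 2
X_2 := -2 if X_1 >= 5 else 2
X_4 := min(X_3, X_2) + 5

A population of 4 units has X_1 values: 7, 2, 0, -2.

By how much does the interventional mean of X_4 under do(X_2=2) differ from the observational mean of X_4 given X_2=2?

do(X_2=2) breaks X_2's dependence on X_1. With X_2=2 fixed, X_4 across the units is -10, -5, -3, -1, mean -4.75.
E[X_4|X_2=2] averages over only the 3 units with X_2=2 (X_1 = 2, 0, -2): X_4 = -5, -3, -1, mean -3.
Difference = -4.75 − (-3) = -1.75.

-1.75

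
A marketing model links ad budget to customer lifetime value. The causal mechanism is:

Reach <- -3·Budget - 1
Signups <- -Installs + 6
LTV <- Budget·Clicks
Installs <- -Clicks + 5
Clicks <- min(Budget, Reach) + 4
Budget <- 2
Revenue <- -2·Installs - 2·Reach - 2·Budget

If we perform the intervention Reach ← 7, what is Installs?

-1

Under do(Reach=7), the mechanism Reach <- -3·Budget - 1 is discarded; Reach is fixed at 7.
Clicks = min(Budget, Reach) + 4  [with Budget=2, Reach=7]  = 6
Installs = -Clicks + 5  [with Clicks=6]  = -1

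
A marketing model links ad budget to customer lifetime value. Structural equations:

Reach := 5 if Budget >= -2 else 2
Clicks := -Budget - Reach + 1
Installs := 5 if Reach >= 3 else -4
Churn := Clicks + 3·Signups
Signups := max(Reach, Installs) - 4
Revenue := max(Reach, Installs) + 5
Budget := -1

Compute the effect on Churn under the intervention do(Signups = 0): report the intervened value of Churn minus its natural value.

-3

The intervention breaks the incoming arrows to Signups: Signups := max(Reach, Installs) - 4 no longer applies, and Signups = 0.
Reach = 5 if Budget >= -2 else 2  [with Budget=-1]  = 5
Clicks = -Budget - Reach + 1  [with Budget=-1, Reach=5]  = -3
Churn = Clicks + 3·Signups  [with Clicks=-3, Signups=0]  = -3
Without intervention: Reach = 5 if Budget >= -2 else 2  [with Budget=-1]  = 5; Clicks = -Budget - Reach + 1  [with Budget=-1, Reach=5]  = -3; Installs = 5 if Reach >= 3 else -4  [with Reach=5]  = 5; Signups = max(Reach, Installs) - 4  [with Reach=5, Installs=5]  = 1; Churn = Clicks + 3·Signups  [with Clicks=-3, Signups=1]  = 0.
Change = -3 − 0 = -3.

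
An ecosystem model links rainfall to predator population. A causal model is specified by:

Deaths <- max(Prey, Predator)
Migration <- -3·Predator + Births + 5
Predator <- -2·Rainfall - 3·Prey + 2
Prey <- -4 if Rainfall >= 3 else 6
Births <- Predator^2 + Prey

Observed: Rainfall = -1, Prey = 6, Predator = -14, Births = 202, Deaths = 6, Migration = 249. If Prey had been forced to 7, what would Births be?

Under do(Prey=7), the mechanism Prey <- -4 if Rainfall >= 3 else 6 is discarded; Prey is fixed at 7.
Predator = -2·Rainfall - 3·Prey + 2  [with Rainfall=-1, Prey=7]  = -17
Births = Predator^2 + Prey  [with Predator=-17, Prey=7]  = 296

296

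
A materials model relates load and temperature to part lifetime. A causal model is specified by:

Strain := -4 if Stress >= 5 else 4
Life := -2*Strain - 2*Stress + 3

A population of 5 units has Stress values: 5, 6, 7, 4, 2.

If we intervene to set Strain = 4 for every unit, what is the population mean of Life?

-14.6

do(Strain=4) breaks Strain's dependence on Stress. With Strain=4 fixed, Life across the units is -15, -17, -19, -13, -9, mean -14.6.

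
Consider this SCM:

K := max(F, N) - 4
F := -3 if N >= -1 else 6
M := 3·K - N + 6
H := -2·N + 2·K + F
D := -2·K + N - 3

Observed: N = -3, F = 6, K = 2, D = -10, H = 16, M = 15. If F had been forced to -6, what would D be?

8

Under do(F=-6), the mechanism F := -3 if N >= -1 else 6 is discarded; F is fixed at -6.
K = max(F, N) - 4  [with F=-6, N=-3]  = -7
D = -2·K + N - 3  [with K=-7, N=-3]  = 8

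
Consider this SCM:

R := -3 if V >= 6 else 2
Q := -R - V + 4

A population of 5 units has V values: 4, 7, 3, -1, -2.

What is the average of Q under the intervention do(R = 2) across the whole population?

The intervention sets R=2 in all 5 units regardless of V. Recomputing Q per unit gives -2, -5, -1, 3, 4; average -0.2.

-0.2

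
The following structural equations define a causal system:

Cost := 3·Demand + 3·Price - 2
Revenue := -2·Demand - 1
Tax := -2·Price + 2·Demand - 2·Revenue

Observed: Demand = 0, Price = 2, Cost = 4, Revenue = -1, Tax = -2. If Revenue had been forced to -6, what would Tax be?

Intervening sets Revenue = -6 and removes its equation (Revenue := -2·Demand - 1).
Tax = -2·Price + 2·Demand - 2·Revenue  [with Price=2, Demand=0, Revenue=-6]  = 8

8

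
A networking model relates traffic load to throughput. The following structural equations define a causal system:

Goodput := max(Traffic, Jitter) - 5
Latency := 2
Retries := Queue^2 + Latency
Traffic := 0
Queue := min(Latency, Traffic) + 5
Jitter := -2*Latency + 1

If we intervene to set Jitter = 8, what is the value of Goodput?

The intervention breaks the incoming arrows to Jitter: Jitter := -2*Latency + 1 no longer applies, and Jitter = 8.
Goodput = max(Traffic, Jitter) - 5  [with Traffic=0, Jitter=8]  = 3

3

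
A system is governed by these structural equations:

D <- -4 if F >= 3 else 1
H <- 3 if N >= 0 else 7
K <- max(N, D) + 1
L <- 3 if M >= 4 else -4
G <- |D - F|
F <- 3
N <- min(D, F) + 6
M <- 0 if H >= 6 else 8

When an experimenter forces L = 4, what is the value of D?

-4

Under do(L=4), the mechanism L <- 3 if M >= 4 else -4 is discarded; L is fixed at 4.
D is not downstream of the intervention, so its value is determined by the original equations.
D = -4 if F >= 3 else 1  [with F=3]  = -4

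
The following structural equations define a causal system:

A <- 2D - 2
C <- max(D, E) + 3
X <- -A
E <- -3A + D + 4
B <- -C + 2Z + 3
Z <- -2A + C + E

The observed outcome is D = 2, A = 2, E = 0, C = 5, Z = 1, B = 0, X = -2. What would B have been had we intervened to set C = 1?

Under do(C=1), the mechanism C <- max(D, E) + 3 is discarded; C is fixed at 1.
A = 2D - 2  [with D=2]  = 2
E = -3A + D + 4  [with A=2, D=2]  = 0
Z = -2A + C + E  [with A=2, C=1, E=0]  = -3
B = -C + 2Z + 3  [with C=1, Z=-3]  = -4

-4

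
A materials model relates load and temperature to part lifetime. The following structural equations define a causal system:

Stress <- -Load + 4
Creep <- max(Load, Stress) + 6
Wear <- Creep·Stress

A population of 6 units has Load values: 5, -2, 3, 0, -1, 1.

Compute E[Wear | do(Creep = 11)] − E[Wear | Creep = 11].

do(Creep=11) breaks Creep's dependence on Load. With Creep=11 fixed, Wear across the units is -11, 66, 11, 44, 55, 33, mean 33.
Observing Creep=11 restricts to units where Creep's equation naturally yields 11: Load ∈ {5, -1}. In that subpopulation Wear = -11, 55, mean 22.
Difference = 33 − 22 = 11.

11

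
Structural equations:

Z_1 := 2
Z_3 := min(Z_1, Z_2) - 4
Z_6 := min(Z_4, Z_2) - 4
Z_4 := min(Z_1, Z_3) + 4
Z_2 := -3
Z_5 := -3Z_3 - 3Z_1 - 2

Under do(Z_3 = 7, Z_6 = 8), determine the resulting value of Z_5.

-29

The joint intervention fixes Z_3 = 7, Z_6 = 8, removing each variable's own equation.
Z_5 = -3Z_3 - 3Z_1 - 2  [with Z_3=7, Z_1=2]  = -29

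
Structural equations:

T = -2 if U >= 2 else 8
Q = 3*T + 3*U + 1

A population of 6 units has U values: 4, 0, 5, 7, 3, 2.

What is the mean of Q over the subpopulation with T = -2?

7.6

Conditioning on T=-2 selects the 5 unit(s) with U ∈ {4, 5, 7, 3, 2}. Their Q values: 7, 10, 16, 4, 1. Mean = 7.6.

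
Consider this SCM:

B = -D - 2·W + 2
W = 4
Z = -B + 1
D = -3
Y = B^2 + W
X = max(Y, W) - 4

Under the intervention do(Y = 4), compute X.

0

Under do(Y=4), the mechanism Y = B^2 + W is discarded; Y is fixed at 4.
X = max(Y, W) - 4  [with Y=4, W=4]  = 0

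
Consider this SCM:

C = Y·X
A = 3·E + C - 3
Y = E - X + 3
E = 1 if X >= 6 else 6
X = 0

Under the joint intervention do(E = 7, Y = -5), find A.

18

Under do(E = 7, Y = -5), each intervened variable's structural equation is replaced by its fixed value.
C = Y·X  [with Y=-5, X=0]  = 0
A = 3·E + C - 3  [with E=7, C=0]  = 18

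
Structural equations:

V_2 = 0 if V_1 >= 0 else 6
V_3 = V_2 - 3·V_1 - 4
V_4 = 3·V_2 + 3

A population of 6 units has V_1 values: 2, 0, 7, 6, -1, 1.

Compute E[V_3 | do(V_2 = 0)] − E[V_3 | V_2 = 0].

2.1

do(V_2=0) breaks V_2's dependence on V_1. With V_2=0 fixed, V_3 across the units is -10, -4, -25, -22, -1, -7, mean -11.5.
Conditioning on V_2=0 selects the 5 unit(s) with V_1 ∈ {2, 0, 7, 6, 1}. Their V_3 values: -10, -4, -25, -22, -7. Mean = -13.6.
Difference = -11.5 − (-13.6) = 2.1.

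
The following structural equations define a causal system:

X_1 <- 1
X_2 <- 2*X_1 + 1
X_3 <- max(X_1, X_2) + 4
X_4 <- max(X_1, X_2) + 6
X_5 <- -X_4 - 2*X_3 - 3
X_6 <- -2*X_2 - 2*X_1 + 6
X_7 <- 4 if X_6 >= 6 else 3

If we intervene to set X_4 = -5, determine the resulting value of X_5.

-12

Intervening sets X_4 = -5 and removes its equation (X_4 <- max(X_1, X_2) + 6).
X_2 = 2*X_1 + 1  [with X_1=1]  = 3
X_3 = max(X_1, X_2) + 4  [with X_1=1, X_2=3]  = 7
X_5 = -X_4 - 2*X_3 - 3  [with X_4=-5, X_3=7]  = -12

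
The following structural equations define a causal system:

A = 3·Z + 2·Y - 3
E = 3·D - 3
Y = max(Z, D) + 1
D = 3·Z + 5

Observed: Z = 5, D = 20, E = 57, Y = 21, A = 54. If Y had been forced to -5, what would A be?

Intervening sets Y = -5 and removes its equation (Y = max(Z, D) + 1).
A = 3·Z + 2·Y - 3  [with Z=5, Y=-5]  = 2

2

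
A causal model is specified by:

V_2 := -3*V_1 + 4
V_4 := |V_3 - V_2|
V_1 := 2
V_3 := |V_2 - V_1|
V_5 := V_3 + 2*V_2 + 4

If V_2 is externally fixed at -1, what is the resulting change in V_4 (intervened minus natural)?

Under do(V_2=-1), the mechanism V_2 := -3*V_1 + 4 is discarded; V_2 is fixed at -1.
V_3 = |V_2 - V_1|  [with V_2=-1, V_1=2]  = 3
V_4 = |V_3 - V_2|  [with V_3=3, V_2=-1]  = 4
Without intervention: V_2 = -3*V_1 + 4  [with V_1=2]  = -2; V_3 = |V_2 - V_1|  [with V_2=-2, V_1=2]  = 4; V_4 = |V_3 - V_2|  [with V_3=4, V_2=-2]  = 6.
Change = 4 − 6 = -2.

-2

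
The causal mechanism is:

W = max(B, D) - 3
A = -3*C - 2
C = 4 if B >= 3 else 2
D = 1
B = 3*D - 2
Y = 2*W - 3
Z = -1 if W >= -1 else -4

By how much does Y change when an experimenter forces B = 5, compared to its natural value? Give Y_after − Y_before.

8

Under do(B=5), the mechanism B = 3*D - 2 is discarded; B is fixed at 5.
W = max(B, D) - 3  [with B=5, D=1]  = 2
Y = 2*W - 3  [with W=2]  = 1
Without intervention: B = 3*D - 2  [with D=1]  = 1; W = max(B, D) - 3  [with B=1, D=1]  = -2; Y = 2*W - 3  [with W=-2]  = -7.
Change = 1 − (-7) = 8.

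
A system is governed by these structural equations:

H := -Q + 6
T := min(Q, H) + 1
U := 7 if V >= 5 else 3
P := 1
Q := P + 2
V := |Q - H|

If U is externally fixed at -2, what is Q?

3

Under do(U=-2), the mechanism U := 7 if V >= 5 else 3 is discarded; U is fixed at -2.
No directed path runs from U to Q, so Q keeps its natural value.
Q = P + 2  [with P=1]  = 3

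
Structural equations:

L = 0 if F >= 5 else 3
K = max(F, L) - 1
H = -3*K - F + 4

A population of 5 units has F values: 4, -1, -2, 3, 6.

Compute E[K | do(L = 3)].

do(L=3) breaks L's dependence on F. With L=3 fixed, K across the units is 3, 2, 2, 2, 5, mean 2.8.

2.8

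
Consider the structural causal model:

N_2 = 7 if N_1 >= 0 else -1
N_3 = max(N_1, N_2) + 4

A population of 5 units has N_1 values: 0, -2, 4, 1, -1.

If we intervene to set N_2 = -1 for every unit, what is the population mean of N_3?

4.6

Every unit gets N_2=-1 under the intervention. N_3 values become 4, 3, 8, 5, 3; E[N_3|do(N_2=-1)] = 4.6.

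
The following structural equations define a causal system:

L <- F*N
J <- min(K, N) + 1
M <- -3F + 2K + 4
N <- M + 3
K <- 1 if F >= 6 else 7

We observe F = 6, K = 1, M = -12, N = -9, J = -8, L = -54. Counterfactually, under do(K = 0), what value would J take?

do(K=0) replaces the equation K <- 1 if F >= 6 else 7 with the constant K = 0.
M = -3F + 2K + 4  [with F=6, K=0]  = -14
N = M + 3  [with M=-14]  = -11
J = min(K, N) + 1  [with K=0, N=-11]  = -10

-10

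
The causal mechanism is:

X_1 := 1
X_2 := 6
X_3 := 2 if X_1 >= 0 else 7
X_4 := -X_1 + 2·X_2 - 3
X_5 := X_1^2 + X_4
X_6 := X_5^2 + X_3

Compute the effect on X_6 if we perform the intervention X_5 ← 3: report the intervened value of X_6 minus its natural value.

-72

The intervention breaks the incoming arrows to X_5: X_5 := X_1^2 + X_4 no longer applies, and X_5 = 3.
X_3 = 2 if X_1 >= 0 else 7  [with X_1=1]  = 2
X_6 = X_5^2 + X_3  [with X_5=3, X_3=2]  = 11
Without intervention: X_3 = 2 if X_1 >= 0 else 7  [with X_1=1]  = 2; X_4 = -X_1 + 2·X_2 - 3  [with X_1=1, X_2=6]  = 8; X_5 = X_1^2 + X_4  [with X_1=1, X_4=8]  = 9; X_6 = X_5^2 + X_3  [with X_5=9, X_3=2]  = 83.
Change = 11 − 83 = -72.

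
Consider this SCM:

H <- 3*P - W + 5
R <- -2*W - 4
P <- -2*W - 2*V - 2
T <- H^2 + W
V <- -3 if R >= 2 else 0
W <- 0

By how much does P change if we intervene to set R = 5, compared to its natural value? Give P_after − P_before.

6

Under do(R=5), the mechanism R <- -2*W - 4 is discarded; R is fixed at 5.
V = -3 if R >= 2 else 0  [with R=5]  = -3
P = -2*W - 2*V - 2  [with W=0, V=-3]  = 4
Without intervention: R = -2*W - 4  [with W=0]  = -4; V = -3 if R >= 2 else 0  [with R=-4]  = 0; P = -2*W - 2*V - 2  [with W=0, V=0]  = -2.
Change = 4 − (-2) = 6.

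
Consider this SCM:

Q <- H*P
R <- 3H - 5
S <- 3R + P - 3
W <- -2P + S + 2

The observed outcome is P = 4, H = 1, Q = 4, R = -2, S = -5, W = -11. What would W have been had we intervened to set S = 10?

4

The intervention breaks the incoming arrows to S: S <- 3R + P - 3 no longer applies, and S = 10.
W = -2P + S + 2  [with P=4, S=10]  = 4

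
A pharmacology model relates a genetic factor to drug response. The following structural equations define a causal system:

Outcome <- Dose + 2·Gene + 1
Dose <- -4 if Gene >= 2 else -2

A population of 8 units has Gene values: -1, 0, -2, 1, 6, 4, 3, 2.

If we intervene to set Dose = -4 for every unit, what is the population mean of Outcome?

0.25

The intervention sets Dose=-4 in all 8 units regardless of Gene. Recomputing Outcome per unit gives -5, -3, -7, -1, 9, 5, 3, 1; average 0.25.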